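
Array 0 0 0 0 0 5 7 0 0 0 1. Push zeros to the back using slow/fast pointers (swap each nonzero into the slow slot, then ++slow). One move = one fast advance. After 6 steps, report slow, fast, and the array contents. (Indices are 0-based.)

slow=1, fast=6, a=[5, 0, 0, 0, 0, 0, 7, 0, 0, 0, 1]

slow=0 fast=0: a[fast]=0, fast++
slow=0 fast=1: a[fast]=0, fast++
slow=0 fast=2: a[fast]=0, fast++
slow=0 fast=3: a[fast]=0, fast++
slow=0 fast=4: a[fast]=0, fast++
slow=0 fast=5: a[fast]=5≠0 swap→a[0]=5, slow++,fast++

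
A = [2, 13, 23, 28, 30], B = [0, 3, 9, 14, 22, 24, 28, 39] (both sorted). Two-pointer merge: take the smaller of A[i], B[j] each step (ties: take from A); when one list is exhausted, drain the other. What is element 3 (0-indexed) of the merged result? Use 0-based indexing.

merged[3] = 9

[i=0,j=0] A[i]=2>B[j]=0 take 0 → j++
[i=0,j=1] A[i]=2<=B[j]=3 take 2 → i++
[i=1,j=1] A[i]=13>B[j]=3 take 3 → j++
[i=1,j=2] A[i]=13>B[j]=9 take 9 → j++
[i=1,j=3] A[i]=13<=B[j]=14 take 13 → i++
[i=2,j=3] A[i]=23>B[j]=14 take 14 → j++
[i=2,j=4] A[i]=23>B[j]=22 take 22 → j++
[i=2,j=5] A[i]=23<=B[j]=24 take 23 → i++
[i=3,j=5] A[i]=28>B[j]=24 take 24 → j++
[i=3,j=6] A[i]=28<=B[j]=28 take 28 → i++
[i=4,j=6] A[i]=30>B[j]=28 take 28 → j++
[i=4,j=7] A[i]=30<=B[j]=39 take 30 → i++
[i=5,j=7] A done, take B[j]=39 → j++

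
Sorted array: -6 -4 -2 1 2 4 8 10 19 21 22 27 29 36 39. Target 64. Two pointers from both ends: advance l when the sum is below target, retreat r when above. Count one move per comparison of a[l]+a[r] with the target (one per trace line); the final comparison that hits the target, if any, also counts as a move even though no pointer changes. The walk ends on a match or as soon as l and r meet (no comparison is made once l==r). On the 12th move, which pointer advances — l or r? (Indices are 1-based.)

[1,15] -6+39=33 <64 → l++
[2,15] -4+39=35 <64 → l++
[3,15] -2+39=37 <64 → l++
[4,15] 1+39=40 <64 → l++
[5,15] 2+39=41 <64 → l++
[6,15] 4+39=43 <64 → l++
[7,15] 8+39=47 <64 → l++
[8,15] 10+39=49 <64 → l++
[9,15] 19+39=58 <64 → l++
[10,15] 21+39=60 <64 → l++
[11,15] 22+39=61 <64 → l++
[12,15] 27+39=66 >64 → r--

r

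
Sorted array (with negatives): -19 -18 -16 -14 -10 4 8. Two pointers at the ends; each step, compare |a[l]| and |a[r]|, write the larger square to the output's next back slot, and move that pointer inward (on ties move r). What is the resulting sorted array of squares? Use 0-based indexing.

l=0 r=6: |-19|>|8| out[6]=361, l++
l=1 r=6: |-18|>|8| out[5]=324, l++
l=2 r=6: |-16|>|8| out[4]=256, l++
l=3 r=6: |-14|>|8| out[3]=196, l++
l=4 r=6: |-10|>|8| out[2]=100, l++
l=5 r=6: |4|<=|8| out[1]=64, r--
l=5 r=5: |4|<=|4| out[0]=16, r--

[16, 64, 100, 196, 256, 324, 361]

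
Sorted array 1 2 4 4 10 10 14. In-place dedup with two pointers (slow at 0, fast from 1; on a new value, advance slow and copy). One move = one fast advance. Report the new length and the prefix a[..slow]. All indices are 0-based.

length 5; prefix = [1, 2, 4, 10, 14]

(s=0,f=1) a[fast]=2≠a[slow]=1 write a[1]=2 → slow++,fast++
(s=1,f=2) a[fast]=4≠a[slow]=2 write a[2]=4 → slow++,fast++
(s=2,f=3) a[fast]=4=a[slow] dup → fast++
(s=2,f=4) a[fast]=10≠a[slow]=4 write a[3]=10 → slow++,fast++
(s=3,f=5) a[fast]=10=a[slow] dup → fast++
(s=3,f=6) a[fast]=14≠a[slow]=10 write a[4]=14 → slow++,fast++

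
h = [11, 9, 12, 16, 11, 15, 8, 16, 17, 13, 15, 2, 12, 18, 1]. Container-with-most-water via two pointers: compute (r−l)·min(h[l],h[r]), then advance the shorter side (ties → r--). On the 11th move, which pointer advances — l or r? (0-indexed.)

[0,14] min(11,1)*14=14 best=14 * → r--
[0,13] min(11,18)*13=143 best=143 * → l++
[1,13] min(9,18)*12=108 best=143 → l++
[2,13] min(12,18)*11=132 best=143 → l++
[3,13] min(16,18)*10=160 best=160 * → l++
[4,13] min(11,18)*9=99 best=160 → l++
[5,13] min(15,18)*8=120 best=160 → l++
[6,13] min(8,18)*7=56 best=160 → l++
[7,13] min(16,18)*6=96 best=160 → l++
[8,13] min(17,18)*5=85 best=160 → l++
[9,13] min(13,18)*4=52 best=160 → l++

l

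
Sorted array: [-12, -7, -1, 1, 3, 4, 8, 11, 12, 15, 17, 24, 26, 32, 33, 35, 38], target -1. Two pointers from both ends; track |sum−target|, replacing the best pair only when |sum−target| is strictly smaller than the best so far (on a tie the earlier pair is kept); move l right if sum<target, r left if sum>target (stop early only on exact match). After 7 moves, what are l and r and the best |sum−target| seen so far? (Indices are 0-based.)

l=0, r=9, best |Δ|=6

[0,16] -12+38=26 d=27 * → r--
[0,15] -12+35=23 d=24 * → r--
[0,14] -12+33=21 d=22 * → r--
[0,13] -12+32=20 d=21 * → r--
[0,12] -12+26=14 d=15 * → r--
[0,11] -12+24=12 d=13 * → r--
[0,10] -12+17=5 d=6 * → r--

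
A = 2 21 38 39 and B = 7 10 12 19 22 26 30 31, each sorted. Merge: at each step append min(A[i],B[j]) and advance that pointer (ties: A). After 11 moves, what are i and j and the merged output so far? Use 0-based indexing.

i=3, j=8, merged so far=[2, 7, 10, 12, 19, 21, 22, 26, 30, 31, 38]

i=0 j=0: A[i]=2<=B[j]=7 take 2, i++
i=1 j=0: A[i]=21>B[j]=7 take 7, j++
i=1 j=1: A[i]=21>B[j]=10 take 10, j++
i=1 j=2: A[i]=21>B[j]=12 take 12, j++
i=1 j=3: A[i]=21>B[j]=19 take 19, j++
i=1 j=4: A[i]=21<=B[j]=22 take 21, i++
i=2 j=4: A[i]=38>B[j]=22 take 22, j++
i=2 j=5: A[i]=38>B[j]=26 take 26, j++
i=2 j=6: A[i]=38>B[j]=30 take 30, j++
i=2 j=7: A[i]=38>B[j]=31 take 31, j++
i=2 j=8: B done, take A[i]=38, i++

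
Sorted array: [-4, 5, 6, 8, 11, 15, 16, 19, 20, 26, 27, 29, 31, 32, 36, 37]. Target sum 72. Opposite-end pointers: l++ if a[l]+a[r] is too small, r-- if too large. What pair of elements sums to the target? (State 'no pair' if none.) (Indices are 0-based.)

[0,15] -4+37=33 <72 → l++
[1,15] 5+37=42 <72 → l++
[2,15] 6+37=43 <72 → l++
[3,15] 8+37=45 <72 → l++
[4,15] 11+37=48 <72 → l++
[5,15] 15+37=52 <72 → l++
[6,15] 16+37=53 <72 → l++
[7,15] 19+37=56 <72 → l++
[8,15] 20+37=57 <72 → l++
[9,15] 26+37=63 <72 → l++
[10,15] 27+37=64 <72 → l++
[11,15] 29+37=66 <72 → l++
[12,15] 31+37=68 <72 → l++
[13,15] 32+37=69 <72 → l++
[14,15] 36+37=73 >72 → r--

no pair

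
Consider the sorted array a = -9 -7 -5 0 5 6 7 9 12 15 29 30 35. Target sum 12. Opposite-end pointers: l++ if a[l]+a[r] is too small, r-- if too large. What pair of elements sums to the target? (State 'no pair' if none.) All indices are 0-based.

(0, 12)

[0,12] -9+35=26 >12 → r--
[0,11] -9+30=21 >12 → r--
[0,10] -9+29=20 >12 → r--
[0,9] -9+15=6 <12 → l++
[1,9] -7+15=8 <12 → l++
[2,9] -5+15=10 <12 → l++
[3,9] 0+15=15 >12 → r--
[3,8] 0+12=12 → found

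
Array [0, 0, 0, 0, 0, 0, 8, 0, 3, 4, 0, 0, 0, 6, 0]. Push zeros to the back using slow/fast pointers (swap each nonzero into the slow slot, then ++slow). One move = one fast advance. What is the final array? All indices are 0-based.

slow=0 fast=0: a[fast]=0, fast++
slow=0 fast=1: a[fast]=0, fast++
slow=0 fast=2: a[fast]=0, fast++
slow=0 fast=3: a[fast]=0, fast++
slow=0 fast=4: a[fast]=0, fast++
slow=0 fast=5: a[fast]=0, fast++
slow=0 fast=6: a[fast]=8≠0 swap→a[0]=8, slow++,fast++
slow=1 fast=7: a[fast]=0, fast++
slow=1 fast=8: a[fast]=3≠0 swap→a[1]=3, slow++,fast++
slow=2 fast=9: a[fast]=4≠0 swap→a[2]=4, slow++,fast++
slow=3 fast=10: a[fast]=0, fast++
slow=3 fast=11: a[fast]=0, fast++
slow=3 fast=12: a[fast]=0, fast++
slow=3 fast=13: a[fast]=6≠0 swap→a[3]=6, slow++,fast++
slow=4 fast=14: a[fast]=0, fast++

[8, 3, 4, 6, 0, 0, 0, 0, 0, 0, 0, 0, 0, 0, 0]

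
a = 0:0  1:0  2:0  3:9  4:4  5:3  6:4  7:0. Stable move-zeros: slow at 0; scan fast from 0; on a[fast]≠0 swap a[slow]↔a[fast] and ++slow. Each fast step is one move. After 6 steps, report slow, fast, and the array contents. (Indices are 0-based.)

slow=3, fast=6, a=[9, 4, 3, 0, 0, 0, 4, 0]

(s=0,f=0) a[fast]=0 → fast++
(s=0,f=1) a[fast]=0 → fast++
(s=0,f=2) a[fast]=0 → fast++
(s=0,f=3) a[fast]=9≠0 swap→a[0]=9 → slow++,fast++
(s=1,f=4) a[fast]=4≠0 swap→a[1]=4 → slow++,fast++
(s=2,f=5) a[fast]=3≠0 swap→a[2]=3 → slow++,fast++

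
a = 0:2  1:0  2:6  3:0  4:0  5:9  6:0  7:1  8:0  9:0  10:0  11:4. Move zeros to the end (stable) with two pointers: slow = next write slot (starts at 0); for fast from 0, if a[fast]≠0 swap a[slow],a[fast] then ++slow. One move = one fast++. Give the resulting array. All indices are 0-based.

(s=0,f=0) a[fast]=2≠0 swap→a[0]=2 → slow++,fast++
(s=1,f=1) a[fast]=0 → fast++
(s=1,f=2) a[fast]=6≠0 swap→a[1]=6 → slow++,fast++
(s=2,f=3) a[fast]=0 → fast++
(s=2,f=4) a[fast]=0 → fast++
(s=2,f=5) a[fast]=9≠0 swap→a[2]=9 → slow++,fast++
(s=3,f=6) a[fast]=0 → fast++
(s=3,f=7) a[fast]=1≠0 swap→a[3]=1 → slow++,fast++
(s=4,f=8) a[fast]=0 → fast++
(s=4,f=9) a[fast]=0 → fast++
(s=4,f=10) a[fast]=0 → fast++
(s=4,f=11) a[fast]=4≠0 swap→a[4]=4 → slow++,fast++

[2, 6, 9, 1, 4, 0, 0, 0, 0, 0, 0, 0]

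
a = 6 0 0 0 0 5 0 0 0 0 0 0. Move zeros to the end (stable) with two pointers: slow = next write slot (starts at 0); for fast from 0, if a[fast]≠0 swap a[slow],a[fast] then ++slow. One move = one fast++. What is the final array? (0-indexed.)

slow=0 fast=0: a[fast]=6≠0 swap→a[0]=6, slow++,fast++
slow=1 fast=1: a[fast]=0, fast++
slow=1 fast=2: a[fast]=0, fast++
slow=1 fast=3: a[fast]=0, fast++
slow=1 fast=4: a[fast]=0, fast++
slow=1 fast=5: a[fast]=5≠0 swap→a[1]=5, slow++,fast++
slow=2 fast=6: a[fast]=0, fast++
slow=2 fast=7: a[fast]=0, fast++
slow=2 fast=8: a[fast]=0, fast++
slow=2 fast=9: a[fast]=0, fast++
slow=2 fast=10: a[fast]=0, fast++
slow=2 fast=11: a[fast]=0, fast++

[6, 5, 0, 0, 0, 0, 0, 0, 0, 0, 0, 0]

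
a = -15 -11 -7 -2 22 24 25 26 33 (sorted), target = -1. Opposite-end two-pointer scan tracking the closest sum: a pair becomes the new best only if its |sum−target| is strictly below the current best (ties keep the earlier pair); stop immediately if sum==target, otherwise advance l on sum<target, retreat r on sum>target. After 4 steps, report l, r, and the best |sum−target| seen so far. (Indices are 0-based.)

[0,8] -15+33=18 d=19 * → r--
[0,7] -15+26=11 d=12 * → r--
[0,6] -15+25=10 d=11 * → r--
[0,5] -15+24=9 d=10 * → r--

l=0, r=4, best |Δ|=10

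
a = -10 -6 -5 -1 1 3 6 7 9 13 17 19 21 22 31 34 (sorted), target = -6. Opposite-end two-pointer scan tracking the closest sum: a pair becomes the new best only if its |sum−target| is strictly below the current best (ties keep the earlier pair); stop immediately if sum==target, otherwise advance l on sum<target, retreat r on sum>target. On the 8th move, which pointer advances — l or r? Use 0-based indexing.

r

[0,15] -10+34=24 d=30 * → r--
[0,14] -10+31=21 d=27 * → r--
[0,13] -10+22=12 d=18 * → r--
[0,12] -10+21=11 d=17 * → r--
[0,11] -10+19=9 d=15 * → r--
[0,10] -10+17=7 d=13 * → r--
[0,9] -10+13=3 d=9 * → r--
[0,8] -10+9=-1 d=5 * → r--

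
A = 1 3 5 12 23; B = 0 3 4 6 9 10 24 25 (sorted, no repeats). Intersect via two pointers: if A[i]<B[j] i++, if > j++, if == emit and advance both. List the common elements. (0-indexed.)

intersection = [3]

[i=0,j=0] 1>0 → j++
[i=0,j=1] 1<3 → i++
[i=1,j=1] 3==3 emit → i++,j++
[i=2,j=2] 5>4 → j++
[i=2,j=3] 5<6 → i++
[i=3,j=3] 12>6 → j++
[i=3,j=4] 12>9 → j++
[i=3,j=5] 12>10 → j++
[i=3,j=6] 12<24 → i++
[i=4,j=6] 23<24 → i++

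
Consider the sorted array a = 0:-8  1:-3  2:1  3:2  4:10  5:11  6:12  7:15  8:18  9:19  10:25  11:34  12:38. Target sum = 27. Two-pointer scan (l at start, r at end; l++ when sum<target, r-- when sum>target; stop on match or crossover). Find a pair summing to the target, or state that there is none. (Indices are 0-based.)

[0,12] -8+38=30 >27 → r--
[0,11] -8+34=26 <27 → l++
[1,11] -3+34=31 >27 → r--
[1,10] -3+25=22 <27 → l++
[2,10] 1+25=26 <27 → l++
[3,10] 2+25=27 → found

(2, 25)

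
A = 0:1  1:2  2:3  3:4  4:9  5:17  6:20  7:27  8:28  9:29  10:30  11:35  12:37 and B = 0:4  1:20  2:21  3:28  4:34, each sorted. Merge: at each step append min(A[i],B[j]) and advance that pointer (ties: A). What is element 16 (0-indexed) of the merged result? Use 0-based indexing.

merged[16] = 35

[i=0,j=0] A[i]=1<=B[j]=4 take 1 → i++
[i=1,j=0] A[i]=2<=B[j]=4 take 2 → i++
[i=2,j=0] A[i]=3<=B[j]=4 take 3 → i++
[i=3,j=0] A[i]=4<=B[j]=4 take 4 → i++
[i=4,j=0] A[i]=9>B[j]=4 take 4 → j++
[i=4,j=1] A[i]=9<=B[j]=20 take 9 → i++
[i=5,j=1] A[i]=17<=B[j]=20 take 17 → i++
[i=6,j=1] A[i]=20<=B[j]=20 take 20 → i++
[i=7,j=1] A[i]=27>B[j]=20 take 20 → j++
[i=7,j=2] A[i]=27>B[j]=21 take 21 → j++
[i=7,j=3] A[i]=27<=B[j]=28 take 27 → i++
[i=8,j=3] A[i]=28<=B[j]=28 take 28 → i++
[i=9,j=3] A[i]=29>B[j]=28 take 28 → j++
[i=9,j=4] A[i]=29<=B[j]=34 take 29 → i++
[i=10,j=4] A[i]=30<=B[j]=34 take 30 → i++
[i=11,j=4] A[i]=35>B[j]=34 take 34 → j++
[i=11,j=5] B done, take A[i]=35 → i++
[i=12,j=5] B done, take A[i]=37 → i++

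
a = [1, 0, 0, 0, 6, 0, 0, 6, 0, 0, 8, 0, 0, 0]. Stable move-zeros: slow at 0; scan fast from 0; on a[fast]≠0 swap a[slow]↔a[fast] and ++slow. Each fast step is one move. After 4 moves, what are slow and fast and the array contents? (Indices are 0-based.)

slow=0 fast=0: a[fast]=1≠0 swap→a[0]=1, slow++,fast++
slow=1 fast=1: a[fast]=0, fast++
slow=1 fast=2: a[fast]=0, fast++
slow=1 fast=3: a[fast]=0, fast++

slow=1, fast=4, a=[1, 0, 0, 0, 6, 0, 0, 6, 0, 0, 8, 0, 0, 0]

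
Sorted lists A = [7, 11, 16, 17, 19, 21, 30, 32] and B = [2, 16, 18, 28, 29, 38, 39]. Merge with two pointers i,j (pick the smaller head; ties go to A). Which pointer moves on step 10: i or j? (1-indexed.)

i=1 j=1: A[i]=7>B[j]=2 take 2, j++
i=1 j=2: A[i]=7<=B[j]=16 take 7, i++
i=2 j=2: A[i]=11<=B[j]=16 take 11, i++
i=3 j=2: A[i]=16<=B[j]=16 take 16, i++
i=4 j=2: A[i]=17>B[j]=16 take 16, j++
i=4 j=3: A[i]=17<=B[j]=18 take 17, i++
i=5 j=3: A[i]=19>B[j]=18 take 18, j++
i=5 j=4: A[i]=19<=B[j]=28 take 19, i++
i=6 j=4: A[i]=21<=B[j]=28 take 21, i++
i=7 j=4: A[i]=30>B[j]=28 take 28, j++

j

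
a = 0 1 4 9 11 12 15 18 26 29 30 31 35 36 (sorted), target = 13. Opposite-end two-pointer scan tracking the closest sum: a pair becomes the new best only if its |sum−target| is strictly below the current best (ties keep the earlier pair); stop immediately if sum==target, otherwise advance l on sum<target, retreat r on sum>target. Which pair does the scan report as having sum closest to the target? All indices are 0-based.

[0,13] 0+36=36 d=23 * → r--
[0,12] 0+35=35 d=22 * → r--
[0,11] 0+31=31 d=18 * → r--
[0,10] 0+30=30 d=17 * → r--
[0,9] 0+29=29 d=16 * → r--
[0,8] 0+26=26 d=13 * → r--
[0,7] 0+18=18 d=5 * → r--
[0,6] 0+15=15 d=2 * → r--
[0,5] 0+12=12 d=1 * → l++
[1,5] 1+12=13 d=0 * → stop

pair (1, 12) with sum 13 (|Δ|=0)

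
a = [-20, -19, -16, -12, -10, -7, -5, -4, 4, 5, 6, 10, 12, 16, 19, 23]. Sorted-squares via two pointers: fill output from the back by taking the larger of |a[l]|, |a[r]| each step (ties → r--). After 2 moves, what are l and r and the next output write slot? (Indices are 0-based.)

[0,15] |-20|<=|23| out[15]=529 → r--
[0,14] |-20|>|19| out[14]=400 → l++

l=1, r=14, next write slot=13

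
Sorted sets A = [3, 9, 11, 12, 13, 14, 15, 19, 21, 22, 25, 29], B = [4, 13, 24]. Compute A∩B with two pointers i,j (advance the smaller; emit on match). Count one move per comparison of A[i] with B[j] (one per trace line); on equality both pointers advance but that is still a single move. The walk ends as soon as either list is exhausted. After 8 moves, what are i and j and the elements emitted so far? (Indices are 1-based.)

i=8, j=3, emitted=[13]

i=1 j=1: 3<4, i++
i=2 j=1: 9>4, j++
i=2 j=2: 9<13, i++
i=3 j=2: 11<13, i++
i=4 j=2: 12<13, i++
i=5 j=2: 13==13 emit, i++,j++
i=6 j=3: 14<24, i++
i=7 j=3: 15<24, i++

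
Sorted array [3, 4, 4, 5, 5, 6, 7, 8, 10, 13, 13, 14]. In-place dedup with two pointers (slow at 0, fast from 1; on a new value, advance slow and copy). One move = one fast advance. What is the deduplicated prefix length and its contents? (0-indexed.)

slow=0 fast=1: a[fast]=4≠a[slow]=3 write a[1]=4, slow++,fast++
slow=1 fast=2: a[fast]=4=a[slow] dup, fast++
slow=1 fast=3: a[fast]=5≠a[slow]=4 write a[2]=5, slow++,fast++
slow=2 fast=4: a[fast]=5=a[slow] dup, fast++
slow=2 fast=5: a[fast]=6≠a[slow]=5 write a[3]=6, slow++,fast++
slow=3 fast=6: a[fast]=7≠a[slow]=6 write a[4]=7, slow++,fast++
slow=4 fast=7: a[fast]=8≠a[slow]=7 write a[5]=8, slow++,fast++
slow=5 fast=8: a[fast]=10≠a[slow]=8 write a[6]=10, slow++,fast++
slow=6 fast=9: a[fast]=13≠a[slow]=10 write a[7]=13, slow++,fast++
slow=7 fast=10: a[fast]=13=a[slow] dup, fast++
slow=7 fast=11: a[fast]=14≠a[slow]=13 write a[8]=14, slow++,fast++

length 9; prefix = [3, 4, 5, 6, 7, 8, 10, 13, 14]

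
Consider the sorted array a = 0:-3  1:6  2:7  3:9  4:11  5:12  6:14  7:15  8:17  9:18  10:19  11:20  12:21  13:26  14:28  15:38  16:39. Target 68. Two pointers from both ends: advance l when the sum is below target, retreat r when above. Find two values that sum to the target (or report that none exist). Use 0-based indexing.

no pair

l=0 r=16: -3+39=36 <68, l++
l=1 r=16: 6+39=45 <68, l++
l=2 r=16: 7+39=46 <68, l++
l=3 r=16: 9+39=48 <68, l++
l=4 r=16: 11+39=50 <68, l++
l=5 r=16: 12+39=51 <68, l++
l=6 r=16: 14+39=53 <68, l++
l=7 r=16: 15+39=54 <68, l++
l=8 r=16: 17+39=56 <68, l++
l=9 r=16: 18+39=57 <68, l++
l=10 r=16: 19+39=58 <68, l++
l=11 r=16: 20+39=59 <68, l++
l=12 r=16: 21+39=60 <68, l++
l=13 r=16: 26+39=65 <68, l++
l=14 r=16: 28+39=67 <68, l++
l=15 r=16: 38+39=77 >68, r--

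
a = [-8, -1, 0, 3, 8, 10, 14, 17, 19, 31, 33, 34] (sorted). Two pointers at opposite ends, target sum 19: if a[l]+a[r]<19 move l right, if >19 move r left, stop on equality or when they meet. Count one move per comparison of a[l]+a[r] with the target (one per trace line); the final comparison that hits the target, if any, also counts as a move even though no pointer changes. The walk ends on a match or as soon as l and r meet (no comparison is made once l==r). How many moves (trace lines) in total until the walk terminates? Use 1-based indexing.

6 moves

[1,12] -8+34=26 >19 → r--
[1,11] -8+33=25 >19 → r--
[1,10] -8+31=23 >19 → r--
[1,9] -8+19=11 <19 → l++
[2,9] -1+19=18 <19 → l++
[3,9] 0+19=19 → found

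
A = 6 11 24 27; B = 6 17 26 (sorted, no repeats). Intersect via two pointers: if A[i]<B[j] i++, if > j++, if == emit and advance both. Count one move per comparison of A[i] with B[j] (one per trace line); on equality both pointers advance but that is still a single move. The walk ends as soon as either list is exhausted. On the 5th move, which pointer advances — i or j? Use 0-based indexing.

i=0 j=0: 6==6 emit, i++,j++
i=1 j=1: 11<17, i++
i=2 j=1: 24>17, j++
i=2 j=2: 24<26, i++
i=3 j=2: 27>26, j++

j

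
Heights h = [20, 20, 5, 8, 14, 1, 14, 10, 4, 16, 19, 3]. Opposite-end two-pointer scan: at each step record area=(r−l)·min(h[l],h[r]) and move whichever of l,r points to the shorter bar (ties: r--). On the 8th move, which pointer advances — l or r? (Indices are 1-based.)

[1,12] min(20,3)*11=33 best=33 * → r--
[1,11] min(20,19)*10=190 best=190 * → r--
[1,10] min(20,16)*9=144 best=190 → r--
[1,9] min(20,4)*8=32 best=190 → r--
[1,8] min(20,10)*7=70 best=190 → r--
[1,7] min(20,14)*6=84 best=190 → r--
[1,6] min(20,1)*5=5 best=190 → r--
[1,5] min(20,14)*4=56 best=190 → r--

r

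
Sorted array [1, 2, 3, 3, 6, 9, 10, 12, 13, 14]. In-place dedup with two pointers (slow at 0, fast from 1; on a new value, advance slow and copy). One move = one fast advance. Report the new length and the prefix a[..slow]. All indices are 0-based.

length 9; prefix = [1, 2, 3, 6, 9, 10, 12, 13, 14]

slow=0 fast=1: a[fast]=2≠a[slow]=1 write a[1]=2, slow++,fast++
slow=1 fast=2: a[fast]=3≠a[slow]=2 write a[2]=3, slow++,fast++
slow=2 fast=3: a[fast]=3=a[slow] dup, fast++
slow=2 fast=4: a[fast]=6≠a[slow]=3 write a[3]=6, slow++,fast++
slow=3 fast=5: a[fast]=9≠a[slow]=6 write a[4]=9, slow++,fast++
slow=4 fast=6: a[fast]=10≠a[slow]=9 write a[5]=10, slow++,fast++
slow=5 fast=7: a[fast]=12≠a[slow]=10 write a[6]=12, slow++,fast++
slow=6 fast=8: a[fast]=13≠a[slow]=12 write a[7]=13, slow++,fast++
slow=7 fast=9: a[fast]=14≠a[slow]=13 write a[8]=14, slow++,fast++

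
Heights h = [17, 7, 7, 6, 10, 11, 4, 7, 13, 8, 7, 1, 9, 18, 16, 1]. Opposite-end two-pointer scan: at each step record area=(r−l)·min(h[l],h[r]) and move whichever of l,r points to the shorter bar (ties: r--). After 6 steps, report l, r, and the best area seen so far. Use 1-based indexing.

[1,16] min(17,1)*15=15 best=15 * → r--
[1,15] min(17,16)*14=224 best=224 * → r--
[1,14] min(17,18)*13=221 best=224 → l++
[2,14] min(7,18)*12=84 best=224 → l++
[3,14] min(7,18)*11=77 best=224 → l++
[4,14] min(6,18)*10=60 best=224 → l++

l=5, r=14, best area=224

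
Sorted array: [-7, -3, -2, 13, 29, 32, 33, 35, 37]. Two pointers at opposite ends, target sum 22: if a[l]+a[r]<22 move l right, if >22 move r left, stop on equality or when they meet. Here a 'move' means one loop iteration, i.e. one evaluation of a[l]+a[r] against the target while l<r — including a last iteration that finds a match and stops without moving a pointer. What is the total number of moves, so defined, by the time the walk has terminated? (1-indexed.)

[1,9] -7+37=30 >22 → r--
[1,8] -7+35=28 >22 → r--
[1,7] -7+33=26 >22 → r--
[1,6] -7+32=25 >22 → r--
[1,5] -7+29=22 → found

5 moves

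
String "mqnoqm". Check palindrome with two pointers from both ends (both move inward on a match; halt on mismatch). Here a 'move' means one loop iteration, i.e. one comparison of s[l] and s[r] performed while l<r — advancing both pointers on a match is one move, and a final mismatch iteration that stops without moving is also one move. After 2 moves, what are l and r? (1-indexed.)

l=3, r=4

l=1 r=6: 'm'=='m', l++,r--
l=2 r=5: 'q'=='q', l++,r--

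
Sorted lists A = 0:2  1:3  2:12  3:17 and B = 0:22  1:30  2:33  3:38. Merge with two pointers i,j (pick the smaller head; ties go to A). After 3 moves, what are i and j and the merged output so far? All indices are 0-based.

i=3, j=0, merged so far=[2, 3, 12]

i=0 j=0: A[i]=2<=B[j]=22 take 2, i++
i=1 j=0: A[i]=3<=B[j]=22 take 3, i++
i=2 j=0: A[i]=12<=B[j]=22 take 12, i++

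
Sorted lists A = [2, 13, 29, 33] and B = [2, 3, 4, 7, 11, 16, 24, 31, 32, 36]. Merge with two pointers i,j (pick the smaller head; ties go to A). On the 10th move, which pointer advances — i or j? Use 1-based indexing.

i

[i=1,j=1] A[i]=2<=B[j]=2 take 2 → i++
[i=2,j=1] A[i]=13>B[j]=2 take 2 → j++
[i=2,j=2] A[i]=13>B[j]=3 take 3 → j++
[i=2,j=3] A[i]=13>B[j]=4 take 4 → j++
[i=2,j=4] A[i]=13>B[j]=7 take 7 → j++
[i=2,j=5] A[i]=13>B[j]=11 take 11 → j++
[i=2,j=6] A[i]=13<=B[j]=16 take 13 → i++
[i=3,j=6] A[i]=29>B[j]=16 take 16 → j++
[i=3,j=7] A[i]=29>B[j]=24 take 24 → j++
[i=3,j=8] A[i]=29<=B[j]=31 take 29 → i++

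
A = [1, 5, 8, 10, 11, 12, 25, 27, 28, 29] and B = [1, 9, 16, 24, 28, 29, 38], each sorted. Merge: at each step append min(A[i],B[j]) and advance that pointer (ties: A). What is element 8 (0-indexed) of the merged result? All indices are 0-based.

i=0 j=0: A[i]=1<=B[j]=1 take 1, i++
i=1 j=0: A[i]=5>B[j]=1 take 1, j++
i=1 j=1: A[i]=5<=B[j]=9 take 5, i++
i=2 j=1: A[i]=8<=B[j]=9 take 8, i++
i=3 j=1: A[i]=10>B[j]=9 take 9, j++
i=3 j=2: A[i]=10<=B[j]=16 take 10, i++
i=4 j=2: A[i]=11<=B[j]=16 take 11, i++
i=5 j=2: A[i]=12<=B[j]=16 take 12, i++
i=6 j=2: A[i]=25>B[j]=16 take 16, j++
i=6 j=3: A[i]=25>B[j]=24 take 24, j++
i=6 j=4: A[i]=25<=B[j]=28 take 25, i++
i=7 j=4: A[i]=27<=B[j]=28 take 27, i++
i=8 j=4: A[i]=28<=B[j]=28 take 28, i++
i=9 j=4: A[i]=29>B[j]=28 take 28, j++
i=9 j=5: A[i]=29<=B[j]=29 take 29, i++
i=10 j=5: A done, take B[j]=29, j++
i=10 j=6: A done, take B[j]=38, j++

merged[8] = 16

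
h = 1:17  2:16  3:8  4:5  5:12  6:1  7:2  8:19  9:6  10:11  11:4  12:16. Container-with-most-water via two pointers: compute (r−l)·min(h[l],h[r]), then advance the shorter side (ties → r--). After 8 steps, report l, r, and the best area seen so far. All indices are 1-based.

l=5, r=8, best area=176

l=1 r=12: min(17,16)*11=176 best=176 *, r--
l=1 r=11: min(17,4)*10=40 best=176, r--
l=1 r=10: min(17,11)*9=99 best=176, r--
l=1 r=9: min(17,6)*8=48 best=176, r--
l=1 r=8: min(17,19)*7=119 best=176, l++
l=2 r=8: min(16,19)*6=96 best=176, l++
l=3 r=8: min(8,19)*5=40 best=176, l++
l=4 r=8: min(5,19)*4=20 best=176, l++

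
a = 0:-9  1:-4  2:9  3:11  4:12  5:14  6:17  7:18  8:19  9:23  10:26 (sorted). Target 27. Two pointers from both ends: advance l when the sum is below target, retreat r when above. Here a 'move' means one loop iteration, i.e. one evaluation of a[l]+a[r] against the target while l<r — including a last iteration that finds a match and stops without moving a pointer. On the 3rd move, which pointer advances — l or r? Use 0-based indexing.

[0,10] -9+26=17 <27 → l++
[1,10] -4+26=22 <27 → l++
[2,10] 9+26=35 >27 → r--

r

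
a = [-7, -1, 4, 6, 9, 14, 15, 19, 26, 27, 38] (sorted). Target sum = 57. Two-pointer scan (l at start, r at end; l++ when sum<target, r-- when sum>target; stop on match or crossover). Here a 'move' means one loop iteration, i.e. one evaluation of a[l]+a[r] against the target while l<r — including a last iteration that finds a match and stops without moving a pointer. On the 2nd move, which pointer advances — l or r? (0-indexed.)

l

[0,10] -7+38=31 <57 → l++
[1,10] -1+38=37 <57 → l++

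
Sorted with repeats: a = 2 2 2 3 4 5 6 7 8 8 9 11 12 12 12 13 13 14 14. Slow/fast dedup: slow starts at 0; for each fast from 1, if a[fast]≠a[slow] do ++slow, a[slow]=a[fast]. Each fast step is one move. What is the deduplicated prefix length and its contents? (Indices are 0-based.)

(s=0,f=1) a[fast]=2=a[slow] dup → fast++
(s=0,f=2) a[fast]=2=a[slow] dup → fast++
(s=0,f=3) a[fast]=3≠a[slow]=2 write a[1]=3 → slow++,fast++
(s=1,f=4) a[fast]=4≠a[slow]=3 write a[2]=4 → slow++,fast++
(s=2,f=5) a[fast]=5≠a[slow]=4 write a[3]=5 → slow++,fast++
(s=3,f=6) a[fast]=6≠a[slow]=5 write a[4]=6 → slow++,fast++
(s=4,f=7) a[fast]=7≠a[slow]=6 write a[5]=7 → slow++,fast++
(s=5,f=8) a[fast]=8≠a[slow]=7 write a[6]=8 → slow++,fast++
(s=6,f=9) a[fast]=8=a[slow] dup → fast++
(s=6,f=10) a[fast]=9≠a[slow]=8 write a[7]=9 → slow++,fast++
(s=7,f=11) a[fast]=11≠a[slow]=9 write a[8]=11 → slow++,fast++
(s=8,f=12) a[fast]=12≠a[slow]=11 write a[9]=12 → slow++,fast++
(s=9,f=13) a[fast]=12=a[slow] dup → fast++
(s=9,f=14) a[fast]=12=a[slow] dup → fast++
(s=9,f=15) a[fast]=13≠a[slow]=12 write a[10]=13 → slow++,fast++
(s=10,f=16) a[fast]=13=a[slow] dup → fast++
(s=10,f=17) a[fast]=14≠a[slow]=13 write a[11]=14 → slow++,fast++
(s=11,f=18) a[fast]=14=a[slow] dup → fast++

length 12; prefix = [2, 3, 4, 5, 6, 7, 8, 9, 11, 12, 13, 14]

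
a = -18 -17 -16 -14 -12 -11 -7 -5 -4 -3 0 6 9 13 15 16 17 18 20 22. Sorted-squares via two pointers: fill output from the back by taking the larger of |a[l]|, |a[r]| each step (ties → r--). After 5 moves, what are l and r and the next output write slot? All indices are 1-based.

l=2, r=16, next write slot=15

l=1 r=20: |-18|<=|22| out[20]=484, r--
l=1 r=19: |-18|<=|20| out[19]=400, r--
l=1 r=18: |-18|<=|18| out[18]=324, r--
l=1 r=17: |-18|>|17| out[17]=324, l++
l=2 r=17: |-17|<=|17| out[16]=289, r--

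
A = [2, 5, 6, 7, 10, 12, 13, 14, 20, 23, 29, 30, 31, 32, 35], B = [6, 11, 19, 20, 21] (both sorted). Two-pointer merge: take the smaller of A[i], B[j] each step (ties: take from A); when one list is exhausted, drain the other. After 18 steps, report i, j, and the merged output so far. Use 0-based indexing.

i=13, j=5, merged so far=[2, 5, 6, 6, 7, 10, 11, 12, 13, 14, 19, 20, 20, 21, 23, 29, 30, 31]

i=0 j=0: A[i]=2<=B[j]=6 take 2, i++
i=1 j=0: A[i]=5<=B[j]=6 take 5, i++
i=2 j=0: A[i]=6<=B[j]=6 take 6, i++
i=3 j=0: A[i]=7>B[j]=6 take 6, j++
i=3 j=1: A[i]=7<=B[j]=11 take 7, i++
i=4 j=1: A[i]=10<=B[j]=11 take 10, i++
i=5 j=1: A[i]=12>B[j]=11 take 11, j++
i=5 j=2: A[i]=12<=B[j]=19 take 12, i++
i=6 j=2: A[i]=13<=B[j]=19 take 13, i++
i=7 j=2: A[i]=14<=B[j]=19 take 14, i++
i=8 j=2: A[i]=20>B[j]=19 take 19, j++
i=8 j=3: A[i]=20<=B[j]=20 take 20, i++
i=9 j=3: A[i]=23>B[j]=20 take 20, j++
i=9 j=4: A[i]=23>B[j]=21 take 21, j++
i=9 j=5: B done, take A[i]=23, i++
i=10 j=5: B done, take A[i]=29, i++
i=11 j=5: B done, take A[i]=30, i++
i=12 j=5: B done, take A[i]=31, i++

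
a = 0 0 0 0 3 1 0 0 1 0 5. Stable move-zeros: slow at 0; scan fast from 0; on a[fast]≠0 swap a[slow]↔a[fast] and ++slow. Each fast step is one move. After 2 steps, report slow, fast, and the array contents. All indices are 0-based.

slow=0, fast=2, a=[0, 0, 0, 0, 3, 1, 0, 0, 1, 0, 5]

(s=0,f=0) a[fast]=0 → fast++
(s=0,f=1) a[fast]=0 → fast++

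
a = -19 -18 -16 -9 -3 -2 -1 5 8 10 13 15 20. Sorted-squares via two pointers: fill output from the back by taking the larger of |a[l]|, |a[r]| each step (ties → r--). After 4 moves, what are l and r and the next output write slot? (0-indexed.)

[0,12] |-19|<=|20| out[12]=400 → r--
[0,11] |-19|>|15| out[11]=361 → l++
[1,11] |-18|>|15| out[10]=324 → l++
[2,11] |-16|>|15| out[9]=256 → l++

l=3, r=11, next write slot=8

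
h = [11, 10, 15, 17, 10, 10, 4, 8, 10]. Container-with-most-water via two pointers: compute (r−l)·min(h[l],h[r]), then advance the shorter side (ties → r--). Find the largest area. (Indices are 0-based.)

l=0 r=8: min(11,10)*8=80 best=80 *, r--
l=0 r=7: min(11,8)*7=56 best=80, r--
l=0 r=6: min(11,4)*6=24 best=80, r--
l=0 r=5: min(11,10)*5=50 best=80, r--
l=0 r=4: min(11,10)*4=40 best=80, r--
l=0 r=3: min(11,17)*3=33 best=80, l++
l=1 r=3: min(10,17)*2=20 best=80, l++
l=2 r=3: min(15,17)*1=15 best=80, l++

max area = 80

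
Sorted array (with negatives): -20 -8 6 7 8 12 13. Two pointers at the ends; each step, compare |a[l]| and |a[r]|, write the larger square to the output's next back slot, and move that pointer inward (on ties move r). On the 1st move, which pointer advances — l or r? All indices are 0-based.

l

l=0 r=6: |-20|>|13| out[6]=400, l++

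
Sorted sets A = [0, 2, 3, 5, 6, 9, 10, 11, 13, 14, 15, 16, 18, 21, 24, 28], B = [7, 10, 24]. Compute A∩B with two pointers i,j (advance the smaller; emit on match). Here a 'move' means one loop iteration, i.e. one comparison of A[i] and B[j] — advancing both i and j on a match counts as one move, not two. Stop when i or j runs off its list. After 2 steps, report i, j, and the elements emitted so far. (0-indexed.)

i=2, j=0, emitted=[]

[i=0,j=0] 0<7 → i++
[i=1,j=0] 2<7 → i++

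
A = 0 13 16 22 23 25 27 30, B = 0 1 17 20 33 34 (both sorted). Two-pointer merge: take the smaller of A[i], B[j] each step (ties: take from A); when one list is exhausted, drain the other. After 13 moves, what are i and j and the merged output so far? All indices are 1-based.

i=9, j=6, merged so far=[0, 0, 1, 13, 16, 17, 20, 22, 23, 25, 27, 30, 33]

[i=1,j=1] A[i]=0<=B[j]=0 take 0 → i++
[i=2,j=1] A[i]=13>B[j]=0 take 0 → j++
[i=2,j=2] A[i]=13>B[j]=1 take 1 → j++
[i=2,j=3] A[i]=13<=B[j]=17 take 13 → i++
[i=3,j=3] A[i]=16<=B[j]=17 take 16 → i++
[i=4,j=3] A[i]=22>B[j]=17 take 17 → j++
[i=4,j=4] A[i]=22>B[j]=20 take 20 → j++
[i=4,j=5] A[i]=22<=B[j]=33 take 22 → i++
[i=5,j=5] A[i]=23<=B[j]=33 take 23 → i++
[i=6,j=5] A[i]=25<=B[j]=33 take 25 → i++
[i=7,j=5] A[i]=27<=B[j]=33 take 27 → i++
[i=8,j=5] A[i]=30<=B[j]=33 take 30 → i++
[i=9,j=5] A done, take B[j]=33 → j++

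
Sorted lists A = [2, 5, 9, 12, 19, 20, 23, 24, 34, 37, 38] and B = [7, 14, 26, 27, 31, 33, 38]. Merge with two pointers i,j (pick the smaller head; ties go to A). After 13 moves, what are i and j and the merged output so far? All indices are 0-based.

i=8, j=5, merged so far=[2, 5, 7, 9, 12, 14, 19, 20, 23, 24, 26, 27, 31]

[i=0,j=0] A[i]=2<=B[j]=7 take 2 → i++
[i=1,j=0] A[i]=5<=B[j]=7 take 5 → i++
[i=2,j=0] A[i]=9>B[j]=7 take 7 → j++
[i=2,j=1] A[i]=9<=B[j]=14 take 9 → i++
[i=3,j=1] A[i]=12<=B[j]=14 take 12 → i++
[i=4,j=1] A[i]=19>B[j]=14 take 14 → j++
[i=4,j=2] A[i]=19<=B[j]=26 take 19 → i++
[i=5,j=2] A[i]=20<=B[j]=26 take 20 → i++
[i=6,j=2] A[i]=23<=B[j]=26 take 23 → i++
[i=7,j=2] A[i]=24<=B[j]=26 take 24 → i++
[i=8,j=2] A[i]=34>B[j]=26 take 26 → j++
[i=8,j=3] A[i]=34>B[j]=27 take 27 → j++
[i=8,j=4] A[i]=34>B[j]=31 take 31 → j++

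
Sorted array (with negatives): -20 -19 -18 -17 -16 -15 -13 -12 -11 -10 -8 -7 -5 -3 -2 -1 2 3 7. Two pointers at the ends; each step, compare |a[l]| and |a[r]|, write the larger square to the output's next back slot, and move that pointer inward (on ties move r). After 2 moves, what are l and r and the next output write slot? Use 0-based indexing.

l=0 r=18: |-20|>|7| out[18]=400, l++
l=1 r=18: |-19|>|7| out[17]=361, l++

l=2, r=18, next write slot=16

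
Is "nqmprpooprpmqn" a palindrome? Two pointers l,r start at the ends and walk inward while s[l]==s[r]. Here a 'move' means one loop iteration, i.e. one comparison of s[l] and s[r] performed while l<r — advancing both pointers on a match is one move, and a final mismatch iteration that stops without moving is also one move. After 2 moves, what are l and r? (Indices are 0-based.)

l=2, r=11

l=0 r=13: 'n'=='n', l++,r--
l=1 r=12: 'q'=='q', l++,r--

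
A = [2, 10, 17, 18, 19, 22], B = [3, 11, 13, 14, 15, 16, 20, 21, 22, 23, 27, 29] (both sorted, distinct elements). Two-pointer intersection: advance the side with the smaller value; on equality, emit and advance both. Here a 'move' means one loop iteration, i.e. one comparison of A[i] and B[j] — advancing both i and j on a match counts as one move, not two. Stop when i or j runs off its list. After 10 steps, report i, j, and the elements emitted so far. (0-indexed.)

i=4, j=6, emitted=[]

[i=0,j=0] 2<3 → i++
[i=1,j=0] 10>3 → j++
[i=1,j=1] 10<11 → i++
[i=2,j=1] 17>11 → j++
[i=2,j=2] 17>13 → j++
[i=2,j=3] 17>14 → j++
[i=2,j=4] 17>15 → j++
[i=2,j=5] 17>16 → j++
[i=2,j=6] 17<20 → i++
[i=3,j=6] 18<20 → i++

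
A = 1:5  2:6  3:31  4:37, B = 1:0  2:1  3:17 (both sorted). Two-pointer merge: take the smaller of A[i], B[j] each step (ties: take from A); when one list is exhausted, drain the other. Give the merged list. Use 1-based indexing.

i=1 j=1: A[i]=5>B[j]=0 take 0, j++
i=1 j=2: A[i]=5>B[j]=1 take 1, j++
i=1 j=3: A[i]=5<=B[j]=17 take 5, i++
i=2 j=3: A[i]=6<=B[j]=17 take 6, i++
i=3 j=3: A[i]=31>B[j]=17 take 17, j++
i=3 j=4: B done, take A[i]=31, i++
i=4 j=4: B done, take A[i]=37, i++

[0, 1, 5, 6, 17, 31, 37]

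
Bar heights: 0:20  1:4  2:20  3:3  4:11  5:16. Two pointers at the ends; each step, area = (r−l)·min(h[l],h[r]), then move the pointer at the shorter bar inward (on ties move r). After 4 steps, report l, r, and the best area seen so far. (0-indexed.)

l=0 r=5: min(20,16)*5=80 best=80 *, r--
l=0 r=4: min(20,11)*4=44 best=80, r--
l=0 r=3: min(20,3)*3=9 best=80, r--
l=0 r=2: min(20,20)*2=40 best=80, r--

l=0, r=1, best area=80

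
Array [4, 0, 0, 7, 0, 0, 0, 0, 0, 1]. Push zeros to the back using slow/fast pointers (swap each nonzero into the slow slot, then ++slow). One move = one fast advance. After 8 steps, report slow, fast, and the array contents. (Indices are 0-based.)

slow=2, fast=8, a=[4, 7, 0, 0, 0, 0, 0, 0, 0, 1]

slow=0 fast=0: a[fast]=4≠0 swap→a[0]=4, slow++,fast++
slow=1 fast=1: a[fast]=0, fast++
slow=1 fast=2: a[fast]=0, fast++
slow=1 fast=3: a[fast]=7≠0 swap→a[1]=7, slow++,fast++
slow=2 fast=4: a[fast]=0, fast++
slow=2 fast=5: a[fast]=0, fast++
slow=2 fast=6: a[fast]=0, fast++
slow=2 fast=7: a[fast]=0, fast++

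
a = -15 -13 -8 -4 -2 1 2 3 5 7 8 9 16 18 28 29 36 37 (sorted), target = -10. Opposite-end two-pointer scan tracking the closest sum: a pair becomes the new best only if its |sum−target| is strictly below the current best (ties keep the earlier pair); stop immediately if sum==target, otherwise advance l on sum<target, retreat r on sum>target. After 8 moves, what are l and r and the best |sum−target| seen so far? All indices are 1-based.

l=1, r=10, best |Δ|=3

l=1 r=18: -15+37=22 d=32 *, r--
l=1 r=17: -15+36=21 d=31 *, r--
l=1 r=16: -15+29=14 d=24 *, r--
l=1 r=15: -15+28=13 d=23 *, r--
l=1 r=14: -15+18=3 d=13 *, r--
l=1 r=13: -15+16=1 d=11 *, r--
l=1 r=12: -15+9=-6 d=4 *, r--
l=1 r=11: -15+8=-7 d=3 *, r--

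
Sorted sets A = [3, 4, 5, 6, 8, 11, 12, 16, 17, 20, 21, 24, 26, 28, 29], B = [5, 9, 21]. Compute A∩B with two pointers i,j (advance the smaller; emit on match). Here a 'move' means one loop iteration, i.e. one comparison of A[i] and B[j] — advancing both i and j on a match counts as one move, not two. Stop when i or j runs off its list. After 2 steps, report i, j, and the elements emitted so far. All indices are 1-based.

[i=1,j=1] 3<5 → i++
[i=2,j=1] 4<5 → i++

i=3, j=1, emitted=[]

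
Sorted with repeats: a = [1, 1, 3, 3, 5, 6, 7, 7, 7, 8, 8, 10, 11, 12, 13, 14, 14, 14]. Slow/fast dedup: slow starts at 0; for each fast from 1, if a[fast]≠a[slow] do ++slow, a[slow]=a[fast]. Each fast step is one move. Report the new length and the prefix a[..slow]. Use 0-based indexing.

(s=0,f=1) a[fast]=1=a[slow] dup → fast++
(s=0,f=2) a[fast]=3≠a[slow]=1 write a[1]=3 → slow++,fast++
(s=1,f=3) a[fast]=3=a[slow] dup → fast++
(s=1,f=4) a[fast]=5≠a[slow]=3 write a[2]=5 → slow++,fast++
(s=2,f=5) a[fast]=6≠a[slow]=5 write a[3]=6 → slow++,fast++
(s=3,f=6) a[fast]=7≠a[slow]=6 write a[4]=7 → slow++,fast++
(s=4,f=7) a[fast]=7=a[slow] dup → fast++
(s=4,f=8) a[fast]=7=a[slow] dup → fast++
(s=4,f=9) a[fast]=8≠a[slow]=7 write a[5]=8 → slow++,fast++
(s=5,f=10) a[fast]=8=a[slow] dup → fast++
(s=5,f=11) a[fast]=10≠a[slow]=8 write a[6]=10 → slow++,fast++
(s=6,f=12) a[fast]=11≠a[slow]=10 write a[7]=11 → slow++,fast++
(s=7,f=13) a[fast]=12≠a[slow]=11 write a[8]=12 → slow++,fast++
(s=8,f=14) a[fast]=13≠a[slow]=12 write a[9]=13 → slow++,fast++
(s=9,f=15) a[fast]=14≠a[slow]=13 write a[10]=14 → slow++,fast++
(s=10,f=16) a[fast]=14=a[slow] dup → fast++
(s=10,f=17) a[fast]=14=a[slow] dup → fast++

length 11; prefix = [1, 3, 5, 6, 7, 8, 10, 11, 12, 13, 14]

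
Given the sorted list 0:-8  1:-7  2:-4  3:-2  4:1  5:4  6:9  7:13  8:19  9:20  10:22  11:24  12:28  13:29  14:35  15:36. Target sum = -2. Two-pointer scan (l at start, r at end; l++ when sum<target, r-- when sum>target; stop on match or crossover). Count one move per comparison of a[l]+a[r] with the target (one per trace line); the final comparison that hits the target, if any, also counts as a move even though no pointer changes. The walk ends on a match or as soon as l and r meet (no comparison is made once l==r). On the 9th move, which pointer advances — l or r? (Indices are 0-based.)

r

[0,15] -8+36=28 >-2 → r--
[0,14] -8+35=27 >-2 → r--
[0,13] -8+29=21 >-2 → r--
[0,12] -8+28=20 >-2 → r--
[0,11] -8+24=16 >-2 → r--
[0,10] -8+22=14 >-2 → r--
[0,9] -8+20=12 >-2 → r--
[0,8] -8+19=11 >-2 → r--
[0,7] -8+13=5 >-2 → r--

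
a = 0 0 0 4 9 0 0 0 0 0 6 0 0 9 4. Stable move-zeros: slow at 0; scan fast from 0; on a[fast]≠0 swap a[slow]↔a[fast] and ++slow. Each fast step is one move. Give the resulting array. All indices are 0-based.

slow=0 fast=0: a[fast]=0, fast++
slow=0 fast=1: a[fast]=0, fast++
slow=0 fast=2: a[fast]=0, fast++
slow=0 fast=3: a[fast]=4≠0 swap→a[0]=4, slow++,fast++
slow=1 fast=4: a[fast]=9≠0 swap→a[1]=9, slow++,fast++
slow=2 fast=5: a[fast]=0, fast++
slow=2 fast=6: a[fast]=0, fast++
slow=2 fast=7: a[fast]=0, fast++
slow=2 fast=8: a[fast]=0, fast++
slow=2 fast=9: a[fast]=0, fast++
slow=2 fast=10: a[fast]=6≠0 swap→a[2]=6, slow++,fast++
slow=3 fast=11: a[fast]=0, fast++
slow=3 fast=12: a[fast]=0, fast++
slow=3 fast=13: a[fast]=9≠0 swap→a[3]=9, slow++,fast++
slow=4 fast=14: a[fast]=4≠0 swap→a[4]=4, slow++,fast++

[4, 9, 6, 9, 4, 0, 0, 0, 0, 0, 0, 0, 0, 0, 0]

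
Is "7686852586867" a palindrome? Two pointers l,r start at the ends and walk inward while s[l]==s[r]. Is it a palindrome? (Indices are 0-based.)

palindrome

[0,12] '7'=='7' → l++,r--
[1,11] '6'=='6' → l++,r--
[2,10] '8'=='8' → l++,r--
[3,9] '6'=='6' → l++,r--
[4,8] '8'=='8' → l++,r--
[5,7] '5'=='5' → l++,r--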